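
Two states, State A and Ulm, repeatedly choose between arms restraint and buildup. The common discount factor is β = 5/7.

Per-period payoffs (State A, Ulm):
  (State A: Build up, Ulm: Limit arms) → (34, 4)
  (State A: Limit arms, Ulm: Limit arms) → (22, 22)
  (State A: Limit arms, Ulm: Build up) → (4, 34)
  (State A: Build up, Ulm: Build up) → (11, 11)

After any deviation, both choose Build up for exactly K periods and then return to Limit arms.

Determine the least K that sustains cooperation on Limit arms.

No profitable deviation requires (22−11)(β+…+β^K) ≥ 34−22, i.e. β+…+β^K ≥ 12/11 ≈ 1.0909.
With β = 5/7, the partial sums are K=1: 0.7143, K=2: 1.2245.
K = 2 is the first length at which the sum reaches 1.0909.

2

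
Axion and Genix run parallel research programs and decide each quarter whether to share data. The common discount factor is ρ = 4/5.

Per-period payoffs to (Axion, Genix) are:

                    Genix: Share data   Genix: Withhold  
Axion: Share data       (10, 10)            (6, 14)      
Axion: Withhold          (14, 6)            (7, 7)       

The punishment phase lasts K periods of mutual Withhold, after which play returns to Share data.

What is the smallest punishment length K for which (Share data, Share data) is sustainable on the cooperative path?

2

Need Σ_{k=1}^{K} ρ^k ≥ (14−10)/(10−7) = 1.3333 at ρ = 4/5.
At K = 1 the sum is 0.8000 < 1.3333; at K = 2 it is 1.4400 ≥ 1.3333.
So the minimum punishment length is K = 2.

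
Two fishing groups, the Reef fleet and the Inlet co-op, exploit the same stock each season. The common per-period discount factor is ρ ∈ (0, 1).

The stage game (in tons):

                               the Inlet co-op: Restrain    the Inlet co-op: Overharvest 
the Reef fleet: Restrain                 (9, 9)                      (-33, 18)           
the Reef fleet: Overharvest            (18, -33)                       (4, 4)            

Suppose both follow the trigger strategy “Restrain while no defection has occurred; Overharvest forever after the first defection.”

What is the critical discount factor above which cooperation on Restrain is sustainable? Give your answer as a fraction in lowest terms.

9/(1−ρ) ≥ 18 + 4ρ/(1−ρ)
9 ≥ 18 − 14ρ
ρ ≥ 9/14.

9/14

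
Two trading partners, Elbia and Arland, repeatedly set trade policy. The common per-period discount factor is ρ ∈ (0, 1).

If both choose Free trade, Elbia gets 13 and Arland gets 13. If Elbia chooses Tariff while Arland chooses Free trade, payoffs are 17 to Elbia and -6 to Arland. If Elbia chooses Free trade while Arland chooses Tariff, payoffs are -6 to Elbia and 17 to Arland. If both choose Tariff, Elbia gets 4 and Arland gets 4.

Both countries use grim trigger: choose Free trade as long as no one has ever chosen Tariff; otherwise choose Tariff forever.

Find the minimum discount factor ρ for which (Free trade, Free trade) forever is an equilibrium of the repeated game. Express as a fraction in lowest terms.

4/13

Under grim trigger the critical discount factor is (T−C)/(T−P) with T = 17, C = 13, P = 4.
ρ* = (17−13)/(17−4) = 4/13.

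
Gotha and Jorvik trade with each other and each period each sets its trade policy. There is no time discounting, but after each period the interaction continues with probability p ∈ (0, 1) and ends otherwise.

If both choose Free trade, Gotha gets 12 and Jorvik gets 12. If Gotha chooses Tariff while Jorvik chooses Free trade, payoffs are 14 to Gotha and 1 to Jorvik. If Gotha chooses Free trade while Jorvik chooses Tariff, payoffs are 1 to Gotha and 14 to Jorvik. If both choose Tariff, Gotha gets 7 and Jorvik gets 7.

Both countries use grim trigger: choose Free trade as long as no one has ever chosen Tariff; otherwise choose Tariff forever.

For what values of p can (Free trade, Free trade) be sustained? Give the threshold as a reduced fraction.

With no time discounting, the continuation probability p plays the role of the discount factor.
Grim-trigger IC: 12/(1−p) ≥ 14 + 7p/(1−p) ⇒ p ≥ (14−12)/(14−7) = 2/7.

2/7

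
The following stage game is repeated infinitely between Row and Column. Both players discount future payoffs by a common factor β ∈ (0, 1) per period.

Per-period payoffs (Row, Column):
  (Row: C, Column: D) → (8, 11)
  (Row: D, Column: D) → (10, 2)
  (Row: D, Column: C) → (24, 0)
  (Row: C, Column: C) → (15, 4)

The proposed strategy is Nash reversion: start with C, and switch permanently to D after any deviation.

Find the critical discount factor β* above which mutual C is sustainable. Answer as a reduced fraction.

7/9

Row's threshold: (24−15)/(24−10) = 9/14.
Column's threshold: (11−4)/(11−2) = 7/9.
9/14 < 7/9, so Column binds and β* = 7/9.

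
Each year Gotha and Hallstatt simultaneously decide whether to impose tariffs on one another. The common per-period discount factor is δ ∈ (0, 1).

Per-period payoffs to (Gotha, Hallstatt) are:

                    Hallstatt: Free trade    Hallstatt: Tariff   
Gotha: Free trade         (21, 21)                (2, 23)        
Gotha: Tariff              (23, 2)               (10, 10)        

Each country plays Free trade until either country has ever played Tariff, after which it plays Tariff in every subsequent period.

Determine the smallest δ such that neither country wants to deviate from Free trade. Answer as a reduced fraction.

One-period gain from deviating is 23 − 21 = 2. The loss is 21 − 10 = 11 in every subsequent period, with present value 11·δ/(1−δ).
Deviation is unprofitable when 11·δ/(1−δ) ≥ 2, i.e. δ/(1−δ) ≥ 2/11.
Equivalently δ ≥ 2/(2+11) = 2/13.

2/13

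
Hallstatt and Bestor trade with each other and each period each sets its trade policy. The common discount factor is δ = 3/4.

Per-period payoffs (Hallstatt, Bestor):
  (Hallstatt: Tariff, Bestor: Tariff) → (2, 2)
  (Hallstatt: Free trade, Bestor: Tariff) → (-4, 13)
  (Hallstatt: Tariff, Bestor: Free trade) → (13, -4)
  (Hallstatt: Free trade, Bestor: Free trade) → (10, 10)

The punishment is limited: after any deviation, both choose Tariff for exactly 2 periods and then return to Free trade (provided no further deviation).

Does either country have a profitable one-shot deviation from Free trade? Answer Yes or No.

A one-shot deviation gives 13 now, then 2 for 2 periods, then back to 10.
Gain from deviating: (13−10) today; loss: (10−2) in each of the next 2 periods.
No-deviation condition: (10−2)(δ+…+δ^2) ≥ 13−10, i.e. δ+…+δ^2 ≥ 3/8.
At δ = 3/4: δ+…+δ^2 = 1.3125 ≥ 0.3750.
So cooperation is sustainable.

No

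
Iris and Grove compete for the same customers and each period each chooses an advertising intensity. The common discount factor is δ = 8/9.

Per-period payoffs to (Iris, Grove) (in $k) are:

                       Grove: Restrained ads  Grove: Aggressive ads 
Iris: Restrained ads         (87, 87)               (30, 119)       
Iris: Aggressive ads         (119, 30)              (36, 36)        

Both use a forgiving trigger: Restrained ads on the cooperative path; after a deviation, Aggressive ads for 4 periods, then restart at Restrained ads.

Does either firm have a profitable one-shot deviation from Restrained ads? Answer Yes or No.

A one-shot deviation gives 119 now, then 36 for 4 periods, then back to 87.
Gain from deviating: (119−87) today; loss: (87−36) in each of the next 4 periods.
No-deviation condition: (87−36)(δ+…+δ^4) ≥ 119−87, i.e. δ+…+δ^4 ≥ 32/51.
At δ = 8/9: δ+…+δ^4 = 3.0056 ≥ 0.6275.
So cooperation is sustainable.

No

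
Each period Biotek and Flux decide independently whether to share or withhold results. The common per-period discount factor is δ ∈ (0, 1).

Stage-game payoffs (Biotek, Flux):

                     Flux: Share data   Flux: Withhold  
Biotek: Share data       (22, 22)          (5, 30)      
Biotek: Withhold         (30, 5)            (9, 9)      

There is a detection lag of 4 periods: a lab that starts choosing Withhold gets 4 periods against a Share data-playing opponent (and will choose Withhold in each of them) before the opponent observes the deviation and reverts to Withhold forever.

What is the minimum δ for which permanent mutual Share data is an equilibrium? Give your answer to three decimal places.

0.786

A deviator earns 30 for 4 periods, then 9 forever; cooperating earns 22 forever. Multiplying the IC by (1−δ):
22 ≥ 30(1−δ^4) + 9δ^4, so 21·δ^4 ≥ 8 and δ^4 ≥ 8/21.
δ ≥ (8/21)^(1/4) ≈ 0.786.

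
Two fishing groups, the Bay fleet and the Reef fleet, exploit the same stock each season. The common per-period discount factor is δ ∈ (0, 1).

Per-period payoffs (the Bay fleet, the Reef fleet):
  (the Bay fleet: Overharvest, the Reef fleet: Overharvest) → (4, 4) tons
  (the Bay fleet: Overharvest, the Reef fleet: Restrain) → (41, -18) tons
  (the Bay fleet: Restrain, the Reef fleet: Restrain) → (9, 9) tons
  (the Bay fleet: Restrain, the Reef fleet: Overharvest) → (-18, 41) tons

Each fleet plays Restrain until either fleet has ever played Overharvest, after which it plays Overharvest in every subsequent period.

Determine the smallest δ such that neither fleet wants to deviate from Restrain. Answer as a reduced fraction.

9/(1−δ) ≥ 41 + 4δ/(1−δ)
9 ≥ 41 − 37δ
δ ≥ 32/37.

32/37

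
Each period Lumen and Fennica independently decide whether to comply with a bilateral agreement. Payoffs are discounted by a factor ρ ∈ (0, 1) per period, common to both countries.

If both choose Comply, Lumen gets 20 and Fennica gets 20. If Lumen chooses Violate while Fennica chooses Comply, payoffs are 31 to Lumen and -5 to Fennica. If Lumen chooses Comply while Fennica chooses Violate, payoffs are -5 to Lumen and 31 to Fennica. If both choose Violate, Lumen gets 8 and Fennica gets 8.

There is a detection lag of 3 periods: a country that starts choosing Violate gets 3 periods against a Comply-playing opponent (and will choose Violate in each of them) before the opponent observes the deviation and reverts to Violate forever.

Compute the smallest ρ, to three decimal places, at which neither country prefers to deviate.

Deviating for the 3 undetected periods gains 31−20 = 11 per period over cooperation, then loses 20−8 = 12 per period forever once punishment starts.
Gain: 11(1 + ρ + … + ρ^2); loss: 12·ρ^3/(1−ρ).
No profitable deviation ⇔ 11(1−ρ^3) ≤ 12·ρ^3, i.e. ρ^3 ≥ 11/(11+12) = 11/23.
Hence ρ ≥ (11/23)^(1/3) ≈ 0.782.

0.782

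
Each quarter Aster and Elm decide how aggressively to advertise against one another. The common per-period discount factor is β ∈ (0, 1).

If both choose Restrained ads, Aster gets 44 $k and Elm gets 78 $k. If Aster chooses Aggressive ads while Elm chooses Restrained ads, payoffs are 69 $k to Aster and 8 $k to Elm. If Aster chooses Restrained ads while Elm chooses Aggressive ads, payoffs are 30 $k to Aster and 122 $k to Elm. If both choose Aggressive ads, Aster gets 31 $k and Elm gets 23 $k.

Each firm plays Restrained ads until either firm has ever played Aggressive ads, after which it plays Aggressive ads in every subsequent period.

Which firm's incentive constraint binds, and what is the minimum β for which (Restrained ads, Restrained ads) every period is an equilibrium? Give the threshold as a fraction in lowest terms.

For Aster: deviation gain 69−44 = 25, per-period punishment loss 44−31 = 13. IC gives β ≥ 25/38.
For Elm: gain 44, loss 55 per period, so β ≥ 44/99 = 4/9.
The tighter constraint is Aster's, so cooperation needs β ≥ 25/38.

Aster; β ≥ 25/38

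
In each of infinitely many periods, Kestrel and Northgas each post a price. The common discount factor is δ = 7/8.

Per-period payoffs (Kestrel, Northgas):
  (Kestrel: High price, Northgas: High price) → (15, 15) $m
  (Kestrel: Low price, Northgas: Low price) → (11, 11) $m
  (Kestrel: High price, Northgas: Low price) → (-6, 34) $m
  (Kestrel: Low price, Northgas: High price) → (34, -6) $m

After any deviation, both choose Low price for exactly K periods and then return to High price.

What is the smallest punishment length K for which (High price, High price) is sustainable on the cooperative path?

IC: δ(1−δ^K)/(1−δ) ≥ (34−15)/(15−11) = 19/4.
With δ = 7/8: need 1 − δ^K ≥ 19/4·(1−7/8)/(7/8), i.e. δ^K ≤ 0.3214.
Since (7/8)^8 = 0.3436 and (7/8)^9 = 0.3007, the smallest such K is 9.

9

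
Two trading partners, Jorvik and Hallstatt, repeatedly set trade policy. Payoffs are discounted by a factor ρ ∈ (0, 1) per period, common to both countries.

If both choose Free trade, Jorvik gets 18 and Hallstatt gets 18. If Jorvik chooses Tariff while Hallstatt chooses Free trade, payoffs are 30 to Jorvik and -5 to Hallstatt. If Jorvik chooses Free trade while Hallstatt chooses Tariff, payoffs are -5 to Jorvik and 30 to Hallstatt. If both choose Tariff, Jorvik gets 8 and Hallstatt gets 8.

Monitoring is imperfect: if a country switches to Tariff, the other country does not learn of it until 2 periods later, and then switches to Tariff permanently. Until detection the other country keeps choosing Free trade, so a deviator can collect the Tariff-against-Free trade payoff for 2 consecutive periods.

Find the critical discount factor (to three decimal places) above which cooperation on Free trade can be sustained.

0.739

The best deviation is to choose Tariff for all 2 undetected periods, earning 30 each, then 8 forever once detected.
Deviation value: 30(1−ρ^2)/(1−ρ) + 8ρ^2/(1−ρ); cooperation value: 18/(1−ρ).
IC: 18 ≥ 30(1−ρ^2) + 8ρ^2 = 30 − 22ρ^2.
So ρ^2 ≥ 12/22 = 6/11, giving ρ ≥ (6/11)^(1/2) ≈ 0.739.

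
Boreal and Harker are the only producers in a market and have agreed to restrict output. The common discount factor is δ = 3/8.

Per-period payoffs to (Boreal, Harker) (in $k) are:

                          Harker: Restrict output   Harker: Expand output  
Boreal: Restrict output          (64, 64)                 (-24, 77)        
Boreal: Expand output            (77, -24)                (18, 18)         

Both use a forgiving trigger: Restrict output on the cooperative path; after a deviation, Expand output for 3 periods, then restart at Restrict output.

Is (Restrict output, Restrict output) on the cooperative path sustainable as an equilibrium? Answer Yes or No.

Yes

A one-shot deviation gives 77 now, then 18 for 3 periods, then back to 64.
Gain from deviating: (77−64) today; loss: (64−18) in each of the next 3 periods.
No-deviation condition: (64−18)(δ+…+δ^3) ≥ 77−64, i.e. δ+…+δ^3 ≥ 13/46.
At δ = 3/8: δ+…+δ^3 = 0.5684 ≥ 0.2826.
So cooperation is sustainable.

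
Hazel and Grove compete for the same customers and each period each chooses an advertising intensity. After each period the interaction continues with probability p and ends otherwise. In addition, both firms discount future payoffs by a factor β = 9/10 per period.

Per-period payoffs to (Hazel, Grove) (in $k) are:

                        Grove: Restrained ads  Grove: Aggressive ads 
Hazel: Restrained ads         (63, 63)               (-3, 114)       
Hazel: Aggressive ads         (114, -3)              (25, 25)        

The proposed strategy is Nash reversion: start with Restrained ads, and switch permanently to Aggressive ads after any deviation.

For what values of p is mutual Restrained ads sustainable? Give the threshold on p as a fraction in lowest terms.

170/267

Expected continuation weight on next period's payoff is β·p = 9/10·p, which plays the role of the discount factor.
Cooperation requires 9/10·p ≥ (114−63)/(114−25) = 51/89, hence p ≥ 170/267.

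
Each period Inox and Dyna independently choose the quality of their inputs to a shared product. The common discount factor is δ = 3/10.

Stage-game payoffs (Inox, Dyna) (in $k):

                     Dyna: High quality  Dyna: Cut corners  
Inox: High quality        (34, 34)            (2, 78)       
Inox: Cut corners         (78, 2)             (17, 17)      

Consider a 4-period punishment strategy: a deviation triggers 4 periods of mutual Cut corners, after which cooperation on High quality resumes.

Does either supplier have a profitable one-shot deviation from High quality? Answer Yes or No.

IC: δ+…+δ^4 ≥ (78−34)/(34−17) = 44/17.
At δ = 3/10: partial sum = 0.4251 < 2.5882. Cooperation not sustainable.

Yes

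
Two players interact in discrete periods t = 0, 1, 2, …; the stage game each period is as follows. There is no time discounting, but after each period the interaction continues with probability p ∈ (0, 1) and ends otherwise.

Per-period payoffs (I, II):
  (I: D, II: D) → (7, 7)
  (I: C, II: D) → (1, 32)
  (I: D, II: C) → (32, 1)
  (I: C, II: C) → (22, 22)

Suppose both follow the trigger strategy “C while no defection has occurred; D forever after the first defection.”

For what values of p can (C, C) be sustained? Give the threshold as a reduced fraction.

Expected cooperation value is 22 + p·22 + p²·22 + … = 22/(1−p); deviation gives 32 + p·7/(1−p).
22 ≥ 32(1−p) + 7p ⇒ 25p ≥ 10 ⇒ p ≥ 10/25 = 2/5.

2/5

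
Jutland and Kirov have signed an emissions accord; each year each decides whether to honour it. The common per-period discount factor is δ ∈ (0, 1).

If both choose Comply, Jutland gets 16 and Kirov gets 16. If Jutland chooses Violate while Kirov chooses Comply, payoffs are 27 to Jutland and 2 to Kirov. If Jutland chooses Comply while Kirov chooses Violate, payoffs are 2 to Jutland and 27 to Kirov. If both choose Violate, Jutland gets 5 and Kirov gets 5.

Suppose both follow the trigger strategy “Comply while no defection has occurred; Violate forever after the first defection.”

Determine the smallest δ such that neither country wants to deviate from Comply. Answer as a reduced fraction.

One-period gain from deviating is 27 − 16 = 11. The loss is 16 − 5 = 11 in every subsequent period, with present value 11·δ/(1−δ).
Deviation is unprofitable when 11·δ/(1−δ) ≥ 11, i.e. δ/(1−δ) ≥ 1.
Equivalently δ ≥ 11/(11+11) = 1/2.

1/2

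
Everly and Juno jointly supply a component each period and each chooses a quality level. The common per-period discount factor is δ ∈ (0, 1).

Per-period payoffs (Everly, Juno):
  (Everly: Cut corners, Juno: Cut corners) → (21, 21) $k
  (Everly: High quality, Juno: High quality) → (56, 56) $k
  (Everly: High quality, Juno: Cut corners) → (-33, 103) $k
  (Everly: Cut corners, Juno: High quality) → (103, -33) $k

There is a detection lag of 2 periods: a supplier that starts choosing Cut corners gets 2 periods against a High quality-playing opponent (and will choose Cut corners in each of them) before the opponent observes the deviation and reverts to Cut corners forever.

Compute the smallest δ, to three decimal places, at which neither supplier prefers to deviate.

A deviator earns 103 for 2 periods, then 21 forever; cooperating earns 56 forever. Multiplying the IC by (1−δ):
56 ≥ 103(1−δ^2) + 21δ^2, so 82·δ^2 ≥ 47 and δ^2 ≥ 47/82.
δ ≥ (47/82)^(1/2) ≈ 0.757.

0.757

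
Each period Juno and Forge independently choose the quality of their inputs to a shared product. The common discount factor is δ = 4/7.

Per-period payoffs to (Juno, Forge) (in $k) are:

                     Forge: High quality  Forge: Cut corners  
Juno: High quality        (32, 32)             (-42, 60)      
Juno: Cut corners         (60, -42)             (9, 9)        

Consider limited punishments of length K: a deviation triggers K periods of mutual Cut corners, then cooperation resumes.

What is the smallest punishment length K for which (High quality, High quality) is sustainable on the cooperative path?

IC: δ(1−δ^K)/(1−δ) ≥ (60−32)/(32−9) = 28/23.
With δ = 4/7: need 1 − δ^K ≥ 28/23·(1−4/7)/(4/7), i.e. δ^K ≤ 0.0870.
Since (4/7)^4 = 0.1066 and (4/7)^5 = 0.0609, the smallest such K is 5.

5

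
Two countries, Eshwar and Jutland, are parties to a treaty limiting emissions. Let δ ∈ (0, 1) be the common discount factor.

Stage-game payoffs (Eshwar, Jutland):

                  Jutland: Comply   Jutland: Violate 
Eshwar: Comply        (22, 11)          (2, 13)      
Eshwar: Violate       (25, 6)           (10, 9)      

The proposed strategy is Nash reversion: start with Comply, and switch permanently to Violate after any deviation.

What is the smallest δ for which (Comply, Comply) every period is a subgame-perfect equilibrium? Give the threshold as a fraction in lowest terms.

1/2

Eshwar's threshold: (25−22)/(25−10) = 1/5.
Jutland's threshold: (13−11)/(13−9) = 1/2.
1/5 < 1/2, so Jutland binds and δ* = 1/2.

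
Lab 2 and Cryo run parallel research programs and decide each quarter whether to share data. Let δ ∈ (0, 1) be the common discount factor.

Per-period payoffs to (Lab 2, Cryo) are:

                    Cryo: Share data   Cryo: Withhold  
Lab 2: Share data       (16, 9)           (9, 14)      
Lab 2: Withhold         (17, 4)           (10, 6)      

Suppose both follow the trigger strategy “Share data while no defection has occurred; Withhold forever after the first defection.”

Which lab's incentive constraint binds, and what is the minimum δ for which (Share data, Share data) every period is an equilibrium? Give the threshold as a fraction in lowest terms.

Cryo; δ ≥ 5/8

For Lab 2: deviation gain 17−16 = 1, per-period punishment loss 16−10 = 6. IC gives δ ≥ 1/7.
For Cryo: gain 5, loss 3 per period, so δ ≥ 5/8.
The tighter constraint is Cryo's, so cooperation needs δ ≥ 5/8.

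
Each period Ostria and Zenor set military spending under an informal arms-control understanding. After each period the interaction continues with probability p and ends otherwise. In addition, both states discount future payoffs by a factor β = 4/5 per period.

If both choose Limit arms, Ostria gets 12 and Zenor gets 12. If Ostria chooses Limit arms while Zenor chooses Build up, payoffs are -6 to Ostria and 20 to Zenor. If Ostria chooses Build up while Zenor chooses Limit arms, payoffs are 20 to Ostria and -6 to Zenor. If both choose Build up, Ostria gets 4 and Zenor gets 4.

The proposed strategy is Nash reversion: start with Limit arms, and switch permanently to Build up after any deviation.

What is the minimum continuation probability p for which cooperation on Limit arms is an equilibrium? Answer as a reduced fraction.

Expected continuation weight on next period's payoff is β·p = 4/5·p, which plays the role of the discount factor.
Cooperation requires 4/5·p ≥ (20−12)/(20−4) = 1/2, hence p ≥ 5/8.

5/8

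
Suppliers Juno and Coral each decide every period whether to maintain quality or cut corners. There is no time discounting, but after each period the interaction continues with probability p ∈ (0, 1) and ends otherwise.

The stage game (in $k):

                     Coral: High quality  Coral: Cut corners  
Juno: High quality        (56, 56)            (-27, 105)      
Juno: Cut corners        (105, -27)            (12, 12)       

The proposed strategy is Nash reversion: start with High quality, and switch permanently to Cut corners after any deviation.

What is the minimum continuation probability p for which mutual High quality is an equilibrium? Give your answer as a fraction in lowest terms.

With no time discounting, the continuation probability p plays the role of the discount factor.
Grim-trigger IC: 56/(1−p) ≥ 105 + 12p/(1−p) ⇒ p ≥ (105−56)/(105−12) = 49/93.

49/93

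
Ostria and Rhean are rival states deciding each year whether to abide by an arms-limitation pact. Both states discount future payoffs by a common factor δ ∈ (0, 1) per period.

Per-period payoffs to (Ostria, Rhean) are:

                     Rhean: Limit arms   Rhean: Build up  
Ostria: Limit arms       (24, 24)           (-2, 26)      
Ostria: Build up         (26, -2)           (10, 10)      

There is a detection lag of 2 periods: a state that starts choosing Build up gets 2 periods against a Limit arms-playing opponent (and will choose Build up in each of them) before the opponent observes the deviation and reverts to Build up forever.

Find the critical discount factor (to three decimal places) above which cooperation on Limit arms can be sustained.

The best deviation is to choose Build up for all 2 undetected periods, earning 26 each, then 10 forever once detected.
Deviation value: 26(1−δ^2)/(1−δ) + 10δ^2/(1−δ); cooperation value: 24/(1−δ).
IC: 24 ≥ 26(1−δ^2) + 10δ^2 = 26 − 16δ^2.
So δ^2 ≥ 2/16 = 1/8, giving δ ≥ (1/8)^(1/2) ≈ 0.354.

0.354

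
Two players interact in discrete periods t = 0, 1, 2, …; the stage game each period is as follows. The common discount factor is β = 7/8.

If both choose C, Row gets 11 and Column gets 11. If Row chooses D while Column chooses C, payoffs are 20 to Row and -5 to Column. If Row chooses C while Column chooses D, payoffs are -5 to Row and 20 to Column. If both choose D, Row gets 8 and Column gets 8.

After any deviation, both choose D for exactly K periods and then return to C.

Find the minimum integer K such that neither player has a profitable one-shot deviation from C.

5

No profitable deviation requires (11−8)(β+…+β^K) ≥ 20−11, i.e. β+…+β^K ≥ 3 ≈ 3.0000.
With β = 7/8, the partial sums are K=1: 0.8750, K=2: 1.6406, K=3: 2.3105, K=4: 2.8967, K=5: 3.4096.
K = 5 is the first length at which the sum reaches 3.0000.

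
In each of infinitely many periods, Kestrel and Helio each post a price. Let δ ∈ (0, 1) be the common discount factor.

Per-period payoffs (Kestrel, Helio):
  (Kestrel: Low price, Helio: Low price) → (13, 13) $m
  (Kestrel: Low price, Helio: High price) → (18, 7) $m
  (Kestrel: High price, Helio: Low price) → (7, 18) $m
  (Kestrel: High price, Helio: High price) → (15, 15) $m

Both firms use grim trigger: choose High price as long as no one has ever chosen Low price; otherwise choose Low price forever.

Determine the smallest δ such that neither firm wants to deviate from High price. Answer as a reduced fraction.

3/5

Cooperation forever yields 15 each period: 15/(1−δ).
Deviating yields 18 once, then 13 forever: 18 + 13δ/(1−δ).
No profitable deviation requires 15/(1−δ) ≥ 18 + 13δ/(1−δ).
Multiplying by (1−δ): 15 ≥ 18(1−δ) + 13δ = 18 − 5δ.
So 5δ ≥ 3, i.e. δ ≥ 3/5.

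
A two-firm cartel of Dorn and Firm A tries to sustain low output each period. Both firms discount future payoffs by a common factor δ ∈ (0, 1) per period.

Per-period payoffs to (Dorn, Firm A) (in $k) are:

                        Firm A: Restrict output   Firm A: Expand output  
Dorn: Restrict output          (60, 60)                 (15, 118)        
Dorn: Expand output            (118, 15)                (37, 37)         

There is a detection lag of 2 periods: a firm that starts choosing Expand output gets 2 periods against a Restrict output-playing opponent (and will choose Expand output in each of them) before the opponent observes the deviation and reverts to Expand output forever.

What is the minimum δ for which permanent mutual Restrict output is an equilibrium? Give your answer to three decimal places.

The best deviation is to choose Expand output for all 2 undetected periods, earning 118 each, then 37 forever once detected.
Deviation value: 118(1−δ^2)/(1−δ) + 37δ^2/(1−δ); cooperation value: 60/(1−δ).
IC: 60 ≥ 118(1−δ^2) + 37δ^2 = 118 − 81δ^2.
So δ^2 ≥ 58/81, giving δ ≥ (58/81)^(1/2) ≈ 0.846.

0.846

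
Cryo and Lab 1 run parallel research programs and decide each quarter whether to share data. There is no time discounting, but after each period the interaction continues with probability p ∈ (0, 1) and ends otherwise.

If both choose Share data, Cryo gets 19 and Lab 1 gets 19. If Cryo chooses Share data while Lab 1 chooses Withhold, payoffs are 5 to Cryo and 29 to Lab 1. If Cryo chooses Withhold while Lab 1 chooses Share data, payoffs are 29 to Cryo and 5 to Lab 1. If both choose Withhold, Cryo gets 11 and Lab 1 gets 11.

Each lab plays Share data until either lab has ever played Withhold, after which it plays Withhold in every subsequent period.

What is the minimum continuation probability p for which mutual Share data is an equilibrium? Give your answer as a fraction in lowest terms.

5/9

Expected cooperation value is 19 + p·19 + p²·19 + … = 19/(1−p); deviation gives 29 + p·11/(1−p).
19 ≥ 29(1−p) + 11p ⇒ 18p ≥ 10 ⇒ p ≥ 10/18 = 5/9.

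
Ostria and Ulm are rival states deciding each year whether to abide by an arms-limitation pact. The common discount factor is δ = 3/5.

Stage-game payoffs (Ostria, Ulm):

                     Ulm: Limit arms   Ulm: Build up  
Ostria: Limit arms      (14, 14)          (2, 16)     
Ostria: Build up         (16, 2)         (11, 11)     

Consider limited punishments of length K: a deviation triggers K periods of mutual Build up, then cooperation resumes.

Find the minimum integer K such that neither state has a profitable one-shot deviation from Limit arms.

No profitable deviation requires (14−11)(δ+…+δ^K) ≥ 16−14, i.e. δ+…+δ^K ≥ 2/3 ≈ 0.6667.
With δ = 3/5, the partial sums are K=1: 0.6000, K=2: 0.9600.
K = 2 is the first length at which the sum reaches 0.6667.

2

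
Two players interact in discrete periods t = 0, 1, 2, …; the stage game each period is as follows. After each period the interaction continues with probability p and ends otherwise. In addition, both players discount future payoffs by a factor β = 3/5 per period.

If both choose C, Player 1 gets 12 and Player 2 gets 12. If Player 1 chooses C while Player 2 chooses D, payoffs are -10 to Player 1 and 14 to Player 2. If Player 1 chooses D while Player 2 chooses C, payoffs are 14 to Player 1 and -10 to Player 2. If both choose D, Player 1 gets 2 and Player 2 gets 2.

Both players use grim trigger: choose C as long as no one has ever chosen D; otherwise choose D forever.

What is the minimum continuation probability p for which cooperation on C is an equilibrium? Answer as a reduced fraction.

With continuation probability p and discount β, the effective per-period discount factor is βp.
Grim-trigger IC: βp ≥ (14−12)/(14−2) = 1/6.
So p ≥ (1/6)/(3/5) = 5/18.

5/18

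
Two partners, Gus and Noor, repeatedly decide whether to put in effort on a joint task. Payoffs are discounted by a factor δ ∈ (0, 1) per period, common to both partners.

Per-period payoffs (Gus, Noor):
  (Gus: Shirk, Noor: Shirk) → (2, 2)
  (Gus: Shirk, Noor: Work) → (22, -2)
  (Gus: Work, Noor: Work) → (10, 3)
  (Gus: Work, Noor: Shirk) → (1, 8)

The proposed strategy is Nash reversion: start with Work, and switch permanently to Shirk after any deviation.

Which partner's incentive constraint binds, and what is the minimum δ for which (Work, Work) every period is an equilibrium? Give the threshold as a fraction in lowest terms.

Noor; δ ≥ 5/6

For Gus: deviation gain 22−10 = 12, per-period punishment loss 10−2 = 8. IC gives δ ≥ 12/20 = 3/5.
For Noor: gain 5, loss 1 per period, so δ ≥ 5/6.
The tighter constraint is Noor's, so cooperation needs δ ≥ 5/6.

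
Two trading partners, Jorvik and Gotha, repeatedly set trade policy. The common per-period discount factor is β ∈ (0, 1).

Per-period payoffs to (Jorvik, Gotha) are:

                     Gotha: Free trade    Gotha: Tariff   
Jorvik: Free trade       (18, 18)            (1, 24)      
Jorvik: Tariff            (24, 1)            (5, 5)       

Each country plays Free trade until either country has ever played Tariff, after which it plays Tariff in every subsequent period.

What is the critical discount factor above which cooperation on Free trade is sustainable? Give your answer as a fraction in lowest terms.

Cooperation forever yields 18 each period: 18/(1−β).
Deviating yields 24 once, then 5 forever: 24 + 5β/(1−β).
No profitable deviation requires 18/(1−β) ≥ 24 + 5β/(1−β).
Multiplying by (1−β): 18 ≥ 24(1−β) + 5β = 24 − 19β.
So 19β ≥ 6, i.e. β ≥ 6/19.

6/19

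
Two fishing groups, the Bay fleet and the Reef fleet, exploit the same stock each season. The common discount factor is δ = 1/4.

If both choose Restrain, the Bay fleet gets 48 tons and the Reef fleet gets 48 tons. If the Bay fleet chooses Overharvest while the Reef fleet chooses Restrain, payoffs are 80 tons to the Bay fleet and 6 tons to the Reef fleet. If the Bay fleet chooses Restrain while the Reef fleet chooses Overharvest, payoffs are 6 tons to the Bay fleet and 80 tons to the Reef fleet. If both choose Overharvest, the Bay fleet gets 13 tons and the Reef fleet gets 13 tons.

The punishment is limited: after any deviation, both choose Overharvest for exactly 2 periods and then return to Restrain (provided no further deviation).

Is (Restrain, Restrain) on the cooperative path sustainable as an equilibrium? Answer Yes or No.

A one-shot deviation gives 80 now, then 13 for 2 periods, then back to 48.
Gain from deviating: (80−48) today; loss: (48−13) in each of the next 2 periods.
No-deviation condition: (48−13)(δ+…+δ^2) ≥ 80−48, i.e. δ+…+δ^2 ≥ 32/35.
At δ = 1/4: δ+…+δ^2 = 0.3125 < 0.9143.
So cooperation is not sustainable.

No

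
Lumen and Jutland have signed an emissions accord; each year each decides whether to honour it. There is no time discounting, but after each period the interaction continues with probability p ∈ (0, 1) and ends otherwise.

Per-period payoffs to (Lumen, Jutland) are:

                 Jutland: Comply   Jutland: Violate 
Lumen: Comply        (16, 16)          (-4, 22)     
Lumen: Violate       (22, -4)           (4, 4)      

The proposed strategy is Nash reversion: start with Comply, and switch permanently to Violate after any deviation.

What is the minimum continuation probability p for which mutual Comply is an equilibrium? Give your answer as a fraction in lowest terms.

1/3

With no time discounting, the continuation probability p plays the role of the discount factor.
Grim-trigger IC: 16/(1−p) ≥ 22 + 4p/(1−p) ⇒ p ≥ (22−16)/(22−4) = 1/3.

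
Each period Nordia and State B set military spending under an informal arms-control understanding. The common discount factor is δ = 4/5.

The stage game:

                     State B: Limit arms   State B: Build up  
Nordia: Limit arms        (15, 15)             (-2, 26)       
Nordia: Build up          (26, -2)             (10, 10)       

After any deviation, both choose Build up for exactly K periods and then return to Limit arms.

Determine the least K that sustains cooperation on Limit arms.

4

IC: δ(1−δ^K)/(1−δ) ≥ (26−15)/(15−10) = 11/5.
With δ = 4/5: need 1 − δ^K ≥ 11/5·(1−4/5)/(4/5), i.e. δ^K ≤ 0.4500.
Since (4/5)^3 = 0.5120 and (4/5)^4 = 0.4096, the smallest such K is 4.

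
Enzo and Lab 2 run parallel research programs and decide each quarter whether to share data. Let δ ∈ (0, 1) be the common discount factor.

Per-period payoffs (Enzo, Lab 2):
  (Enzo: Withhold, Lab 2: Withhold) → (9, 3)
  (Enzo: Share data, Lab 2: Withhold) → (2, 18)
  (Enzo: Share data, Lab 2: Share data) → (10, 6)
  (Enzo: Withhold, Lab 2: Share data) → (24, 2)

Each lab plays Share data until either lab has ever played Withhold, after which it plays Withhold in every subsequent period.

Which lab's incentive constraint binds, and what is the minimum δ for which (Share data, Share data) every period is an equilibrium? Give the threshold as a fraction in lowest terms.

Enzo; δ ≥ 14/15

Enzo's threshold: (24−10)/(24−9) = 14/15.
Lab 2's threshold: (18−6)/(18−3) = 4/5.
14/15 > 4/5, so Enzo binds and δ* = 14/15.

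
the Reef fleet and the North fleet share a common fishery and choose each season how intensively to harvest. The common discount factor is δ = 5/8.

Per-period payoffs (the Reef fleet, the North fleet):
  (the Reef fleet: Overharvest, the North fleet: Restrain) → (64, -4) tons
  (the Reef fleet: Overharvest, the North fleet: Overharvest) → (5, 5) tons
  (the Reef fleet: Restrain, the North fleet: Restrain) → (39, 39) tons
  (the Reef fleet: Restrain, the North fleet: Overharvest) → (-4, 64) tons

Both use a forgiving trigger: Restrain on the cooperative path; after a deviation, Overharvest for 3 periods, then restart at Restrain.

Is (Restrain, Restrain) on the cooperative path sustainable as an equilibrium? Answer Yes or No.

Comparing payoff streams over the 4 periods until play realigns: cooperate → 39(1+δ+…+δ^3); deviate → 64 + 5(δ+…+δ^3).
Cooperation is sustained iff (39−5)(δ+…+δ^3) ≥ 64−39.
δ+…+δ^3 = 5/8·(1−(5/8)^3)/(1−5/8) = 1.2598, and (64−39)/(39−5) = 0.7353.
1.2598 ≥ 0.7353, so cooperation is sustainable.

Yes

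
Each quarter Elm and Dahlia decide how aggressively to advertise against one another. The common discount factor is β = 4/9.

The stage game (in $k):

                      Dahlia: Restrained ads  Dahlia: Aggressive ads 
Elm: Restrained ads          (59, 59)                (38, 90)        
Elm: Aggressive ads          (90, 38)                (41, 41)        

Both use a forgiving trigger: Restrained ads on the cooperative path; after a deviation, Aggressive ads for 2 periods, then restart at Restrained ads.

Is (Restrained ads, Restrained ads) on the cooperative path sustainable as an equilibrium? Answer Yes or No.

No

IC: β+…+β^2 ≥ (90−59)/(59−41) = 31/18.
At β = 4/9: partial sum = 0.6420 < 1.7222. Cooperation not sustainable.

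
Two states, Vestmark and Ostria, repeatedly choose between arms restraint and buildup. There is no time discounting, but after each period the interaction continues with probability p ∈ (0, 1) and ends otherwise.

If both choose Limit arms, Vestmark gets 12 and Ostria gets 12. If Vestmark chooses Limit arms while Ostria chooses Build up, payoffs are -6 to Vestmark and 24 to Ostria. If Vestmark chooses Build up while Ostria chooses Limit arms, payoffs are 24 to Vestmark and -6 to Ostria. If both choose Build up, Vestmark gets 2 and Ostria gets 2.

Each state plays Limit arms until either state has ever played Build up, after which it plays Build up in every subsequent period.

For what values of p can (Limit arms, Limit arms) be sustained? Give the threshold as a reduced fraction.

With no time discounting, the continuation probability p plays the role of the discount factor.
Grim-trigger IC: 12/(1−p) ≥ 24 + 2p/(1−p) ⇒ p ≥ (24−12)/(24−2) = 6/11.

6/11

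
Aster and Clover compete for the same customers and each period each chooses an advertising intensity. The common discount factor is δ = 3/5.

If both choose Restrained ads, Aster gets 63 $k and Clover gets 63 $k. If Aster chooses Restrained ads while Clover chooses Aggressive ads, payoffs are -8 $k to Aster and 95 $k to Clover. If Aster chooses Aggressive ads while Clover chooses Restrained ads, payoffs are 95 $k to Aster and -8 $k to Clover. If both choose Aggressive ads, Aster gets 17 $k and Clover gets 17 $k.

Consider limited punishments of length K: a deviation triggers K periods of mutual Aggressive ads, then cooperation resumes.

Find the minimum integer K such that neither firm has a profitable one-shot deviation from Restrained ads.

Need Σ_{k=1}^{K} δ^k ≥ (95−63)/(63−17) = 0.6957 at δ = 3/5.
At K = 1 the sum is 0.6000 < 0.6957; at K = 2 it is 0.9600 ≥ 0.6957.
So the minimum punishment length is K = 2.

2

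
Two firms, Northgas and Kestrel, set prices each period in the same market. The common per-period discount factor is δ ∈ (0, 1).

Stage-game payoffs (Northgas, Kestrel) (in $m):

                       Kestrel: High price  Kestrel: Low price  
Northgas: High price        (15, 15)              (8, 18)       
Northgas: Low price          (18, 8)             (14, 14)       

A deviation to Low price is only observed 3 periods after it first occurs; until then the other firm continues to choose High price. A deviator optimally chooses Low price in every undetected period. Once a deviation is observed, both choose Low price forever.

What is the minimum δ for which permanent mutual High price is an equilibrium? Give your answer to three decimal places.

A deviator earns 18 for 3 periods, then 14 forever; cooperating earns 15 forever. Multiplying the IC by (1−δ):
15 ≥ 18(1−δ^3) + 14δ^3, so 4·δ^3 ≥ 3 and δ^3 ≥ 3/4.
δ ≥ (3/4)^(1/3) ≈ 0.909.

0.909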